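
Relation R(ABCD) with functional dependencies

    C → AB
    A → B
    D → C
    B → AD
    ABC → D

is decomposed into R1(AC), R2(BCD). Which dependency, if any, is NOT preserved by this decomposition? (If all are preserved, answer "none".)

none

C → AB: restricted closure across fragments reaches AB.
A → B: restricted closure across fragments reaches B.
D → C lies within R2.
B → AD: restricted closure across fragments reaches AD.
ABC → D: restricted closure across fragments reaches D.
Every dependency is enforceable on the fragments, so the decomposition is dependency-preserving.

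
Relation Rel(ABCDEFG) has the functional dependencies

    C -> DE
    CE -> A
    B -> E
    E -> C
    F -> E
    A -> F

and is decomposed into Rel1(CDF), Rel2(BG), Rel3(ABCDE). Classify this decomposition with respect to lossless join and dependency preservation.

Lossless test (chase): Rows 1 and 3 agree on C; apply C→DE and equate their DE entries. Rows 1 and 3 agree on CE; apply CE→A and equate their A entries. Rows 2 and 3 agree on B; apply B→E and equate their E entries. Rows 1 and 2 agree on E; apply E→C and equate their C entries. Rows 1 and 3 agree on A; apply A→F and equate their F entries. Rows 1 and 2 agree on C; apply C→DE and equate their DE entries. Rows 1 and 2 agree on CE; apply CE→A and equate their A entries. Rows 1 and 2 agree on A; apply A→F and equate their F entries. Row 2 is now all distinguished symbols — the join is lossless.
Dependency preservation: F → E; A → F are not contained in any single fragment, but the restricted closure of each left-hand side across the fragments still reaches the right-hand side; the remaining FDs each lie inside some fragment. All dependencies are preserved.

lossless and dependency-preserving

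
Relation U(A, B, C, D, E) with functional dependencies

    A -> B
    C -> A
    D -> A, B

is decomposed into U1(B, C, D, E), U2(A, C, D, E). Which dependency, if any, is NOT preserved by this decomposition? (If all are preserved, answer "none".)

Check A → B: no single fragment contains all of {A, B}, and the restricted closure of {A} across the fragments never reaches {B}.
C → A is preserved.
D → A, B is preserved.

A -> B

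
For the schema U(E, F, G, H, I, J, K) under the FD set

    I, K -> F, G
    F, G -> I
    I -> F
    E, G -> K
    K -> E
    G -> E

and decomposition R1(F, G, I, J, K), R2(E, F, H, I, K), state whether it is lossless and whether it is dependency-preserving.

Lossless test: (F, I, K)⁺ = {E, F, G, I, K}, which is a superkey of neither fragment — lossy.
Dependency preservation: E, G → K; G → E are not contained in any single fragment, but the restricted closure of each left-hand side across the fragments still reaches the right-hand side; the remaining FDs each lie inside some fragment. All dependencies are preserved.

lossy but dependency-preserving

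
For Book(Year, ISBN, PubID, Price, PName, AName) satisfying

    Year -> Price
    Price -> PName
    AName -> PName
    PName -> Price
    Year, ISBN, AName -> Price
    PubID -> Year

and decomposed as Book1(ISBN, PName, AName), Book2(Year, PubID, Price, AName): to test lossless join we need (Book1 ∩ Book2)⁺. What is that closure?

Price, PName, AName

Book1 ∩ Book2 = {AName}.
AName → PName applies, adding PName
PName → Price applies, adding Price
Closure: {Price, PName, AName}.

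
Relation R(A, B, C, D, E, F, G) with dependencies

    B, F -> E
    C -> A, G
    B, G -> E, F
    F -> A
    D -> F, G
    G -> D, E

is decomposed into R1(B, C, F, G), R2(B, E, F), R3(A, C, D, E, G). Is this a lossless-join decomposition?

Chase test. Columns are A, B, C, D, E, F, G; row i has aⱼ where attribute j ∈ Ri, else bᵢⱼ.
Initial tableau (one row per fragment):
  row 1: b11 a2 a3 b14 b15 a6 a7
  row 2: b21 a2 b23 b24 a5 a6 b27
  row 3: a1 b32 a3 a4 a5 b36 a7
Rows 1 and 2 agree on B, F; apply B, F→E and equate their E entries.
Rows 1 and 3 agree on C; apply C→A, G and equate their A, G entries.
Rows 1 and 2 agree on F; apply F→A and equate their A entries.
Rows 1 and 3 agree on G; apply G→D, E and equate their D, E entries.
Rows 1 and 3 agree on D; apply D→F, G and equate their F, G entries.
Row 1 is now all distinguished symbols — the join is lossless.

Yes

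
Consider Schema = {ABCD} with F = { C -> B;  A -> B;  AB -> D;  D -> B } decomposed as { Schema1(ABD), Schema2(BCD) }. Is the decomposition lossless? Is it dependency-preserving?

Lossless test: (BD)⁺ = {BD}, which is a superkey of neither fragment — lossy.
Dependency preservation: every FD's attributes lie within a single fragment, so each can be enforced locally — preserved.

lossy but dependency-preserving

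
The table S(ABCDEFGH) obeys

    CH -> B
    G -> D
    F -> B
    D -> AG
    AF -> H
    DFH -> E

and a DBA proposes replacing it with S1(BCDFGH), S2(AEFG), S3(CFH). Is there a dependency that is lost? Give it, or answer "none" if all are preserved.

AF -> H

Check AF → H: no single fragment contains all of {AFH}, and the restricted closure of {AF} across the fragments never reaches {H}.
CH → B is preserved.
G → D is preserved.
F → B is preserved.
D → AG is preserved.
DFH → E is preserved.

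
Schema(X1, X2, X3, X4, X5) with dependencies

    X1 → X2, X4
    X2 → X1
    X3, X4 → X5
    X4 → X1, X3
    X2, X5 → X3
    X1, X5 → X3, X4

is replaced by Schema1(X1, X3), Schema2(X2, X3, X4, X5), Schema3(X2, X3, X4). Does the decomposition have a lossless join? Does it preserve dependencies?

Lossless test (chase): Rows 2 and 3 agree on X2; apply X2→X1 and equate their X1 entries. Rows 2 and 3 agree on X3, X4; apply X3, X4→X5 and equate their X5 entries. No row becomes fully distinguished — the join is lossy.
Dependency preservation: the restricted closure of {X1} across the fragments never reaches {X2, X4}, so X1 → X2, X4 cannot be enforced without a join — not preserved.

lossy and not dependency-preserving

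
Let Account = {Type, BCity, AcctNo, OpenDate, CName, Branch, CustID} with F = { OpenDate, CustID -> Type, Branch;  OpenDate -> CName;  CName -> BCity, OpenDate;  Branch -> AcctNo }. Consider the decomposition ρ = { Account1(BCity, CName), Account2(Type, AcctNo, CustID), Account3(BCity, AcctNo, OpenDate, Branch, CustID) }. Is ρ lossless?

No

Chase test. Columns are Type, BCity, AcctNo, OpenDate, CName, Branch, CustID; row i has aⱼ where attribute j ∈ Accounti, else bᵢⱼ.
Initial tableau (one row per fragment):
  row 1: b11 a2 b13 b14 a5 b16 b17
  row 2: a1 b22 a3 b24 b25 b26 a7
  row 3: b31 a2 a3 a4 b35 a6 a7
No row becomes fully distinguished — the join is lossy.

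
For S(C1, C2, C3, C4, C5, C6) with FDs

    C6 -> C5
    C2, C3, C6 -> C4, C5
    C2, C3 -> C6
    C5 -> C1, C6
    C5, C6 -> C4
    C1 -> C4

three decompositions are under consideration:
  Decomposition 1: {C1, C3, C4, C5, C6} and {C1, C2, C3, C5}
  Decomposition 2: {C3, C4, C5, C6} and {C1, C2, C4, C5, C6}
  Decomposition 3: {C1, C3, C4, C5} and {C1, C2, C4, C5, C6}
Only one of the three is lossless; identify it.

Decomposition 1

Decomposition 1: common = {C1, C3, C5}, closure = {C1, C3, C4, C5, C6} → lossless.
Decomposition 2: common = {C4, C5, C6}, closure = {C1, C4, C5, C6} → lossy.
Decomposition 3: common = {C1, C4, C5}, closure = {C1, C4, C5, C6} → lossy.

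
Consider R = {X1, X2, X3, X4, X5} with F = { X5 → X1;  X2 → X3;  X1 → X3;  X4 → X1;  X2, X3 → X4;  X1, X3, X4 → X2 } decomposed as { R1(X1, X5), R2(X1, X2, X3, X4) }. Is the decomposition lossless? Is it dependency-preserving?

lossy but dependency-preserving

Lossless test: (X1)⁺ = {X1, X3}, which is a superkey of neither fragment — lossy.
Dependency preservation: every FD's attributes lie within a single fragment, so each can be enforced locally — preserved.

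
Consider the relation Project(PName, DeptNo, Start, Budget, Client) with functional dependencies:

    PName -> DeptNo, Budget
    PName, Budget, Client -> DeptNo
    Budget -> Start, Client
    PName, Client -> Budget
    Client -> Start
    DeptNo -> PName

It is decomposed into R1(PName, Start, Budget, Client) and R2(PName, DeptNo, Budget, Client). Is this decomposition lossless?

Yes

Common attributes: R1 ∩ R2 = {PName, Budget, Client}.
Closure of {PName, Budget, Client}: PName → DeptNo, Budget applies, adding DeptNo; Budget → Start, Client applies, adding Start. So (PName, Budget, Client)⁺ = {PName, DeptNo, Start, Budget, Client}.
This closure contains every attribute of R1, so R1 ∩ R2 → R1. The join is lossless.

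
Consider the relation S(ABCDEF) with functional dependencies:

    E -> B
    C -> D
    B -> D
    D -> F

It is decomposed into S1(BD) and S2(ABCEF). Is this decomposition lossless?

Common attributes: S1 ∩ S2 = {B}.
Closure of {B}: B → D applies, adding D; D → F applies, adding F. So (B)⁺ = {BDF}.
This closure contains every attribute of S1, so S1 ∩ S2 → S1. The join is lossless.

Yes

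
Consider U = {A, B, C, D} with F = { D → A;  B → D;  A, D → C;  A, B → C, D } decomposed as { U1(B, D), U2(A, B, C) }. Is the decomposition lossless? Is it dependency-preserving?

lossless but not dependency-preserving

Lossless test: (B)⁺ = {A, B, C, D}, which contains all of one fragment — lossless.
Dependency preservation: the restricted closure of {D} across the fragments never reaches {A}, so D → A cannot be enforced without a join — not preserved.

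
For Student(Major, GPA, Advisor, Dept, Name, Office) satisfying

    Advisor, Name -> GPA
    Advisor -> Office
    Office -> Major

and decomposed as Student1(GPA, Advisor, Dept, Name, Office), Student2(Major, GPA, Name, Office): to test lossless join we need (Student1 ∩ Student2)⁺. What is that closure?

Student1 ∩ Student2 = {GPA, Name, Office}.
Office → Major applies, adding Major
Closure: {Major, GPA, Name, Office}.

Major, GPA, Name, Office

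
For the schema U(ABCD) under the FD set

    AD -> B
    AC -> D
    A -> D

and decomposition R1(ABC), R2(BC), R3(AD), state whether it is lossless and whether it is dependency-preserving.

Lossless test (chase): Rows 1 and 3 agree on A; apply A→D and equate their D entries. Rows 1 and 3 agree on AD; apply AD→B and equate their B entries. Row 1 is now all distinguished symbols — the join is lossless.
Dependency preservation: AD → B; AC → D are not contained in any single fragment, but the restricted closure of each left-hand side across the fragments still reaches the right-hand side; the remaining FDs each lie inside some fragment. All dependencies are preserved.

lossless and dependency-preserving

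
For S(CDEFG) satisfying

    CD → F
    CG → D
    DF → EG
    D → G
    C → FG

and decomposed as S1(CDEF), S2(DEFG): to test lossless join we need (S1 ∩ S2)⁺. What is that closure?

DEFG

S1 ∩ S2 = {DEF}.
DF → EG applies, adding G
Closure: {DEFG}.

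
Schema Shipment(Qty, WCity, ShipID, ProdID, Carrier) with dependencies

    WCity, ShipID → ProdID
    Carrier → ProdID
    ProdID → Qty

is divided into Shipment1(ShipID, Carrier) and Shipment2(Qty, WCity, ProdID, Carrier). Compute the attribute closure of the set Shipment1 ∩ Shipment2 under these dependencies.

Shipment1 ∩ Shipment2 = {Carrier}.
Carrier → ProdID applies, adding ProdID
ProdID → Qty applies, adding Qty
Closure: {Qty, ProdID, Carrier}.

Qty, ProdID, Carrier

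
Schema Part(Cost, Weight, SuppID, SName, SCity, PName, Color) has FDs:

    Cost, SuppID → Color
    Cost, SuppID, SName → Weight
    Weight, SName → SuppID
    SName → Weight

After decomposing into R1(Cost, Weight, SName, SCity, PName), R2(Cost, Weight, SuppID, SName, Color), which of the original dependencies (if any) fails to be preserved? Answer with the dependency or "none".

Cost, SuppID → Color lies within R2.
Cost, SuppID, SName → Weight lies within R2.
Weight, SName → SuppID lies within R2.
SName → Weight lies within R1.
Every dependency is enforceable on the fragments, so the decomposition is dependency-preserving.

none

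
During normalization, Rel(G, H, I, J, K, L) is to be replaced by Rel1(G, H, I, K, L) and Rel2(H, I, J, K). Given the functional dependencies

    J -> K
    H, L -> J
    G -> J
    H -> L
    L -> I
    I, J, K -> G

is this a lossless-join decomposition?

Common attributes: Rel1 ∩ Rel2 = {H, I, K}.
Closure of {H, I, K}: H → L applies, adding L; H, L → J applies, adding J; I, J, K → G applies, adding G. So (H, I, K)⁺ = {G, H, I, J, K, L}.
This closure contains every attribute of Rel1, so Rel1 ∩ Rel2 → Rel1. The join is lossless.

Yes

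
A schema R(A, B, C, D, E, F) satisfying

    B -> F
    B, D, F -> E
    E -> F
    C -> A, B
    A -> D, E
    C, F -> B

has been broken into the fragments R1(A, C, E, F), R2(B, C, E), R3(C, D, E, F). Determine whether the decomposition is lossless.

Yes

Chase test. Columns are A, B, C, D, E, F; row i has aⱼ where attribute j ∈ Ri, else bᵢⱼ.
Initial tableau (one row per fragment):
  row 1: a1 b12 a3 b14 a5 a6
  row 2: b21 a2 a3 b24 a5 b26
  row 3: b31 b32 a3 a4 a5 a6
Rows 1 and 2 agree on E; apply E→F and equate their F entries.
Rows 1 and 2 agree on C; apply C→A, B and equate their A, B entries.
Rows 1 and 3 agree on C; apply C→A, B and equate their A, B entries.
Rows 1 and 2 agree on A; apply A→D, E and equate their D, E entries.
Rows 1 and 3 agree on A; apply A→D, E and equate their D, E entries.
Row 1 is now all distinguished symbols — the join is lossless.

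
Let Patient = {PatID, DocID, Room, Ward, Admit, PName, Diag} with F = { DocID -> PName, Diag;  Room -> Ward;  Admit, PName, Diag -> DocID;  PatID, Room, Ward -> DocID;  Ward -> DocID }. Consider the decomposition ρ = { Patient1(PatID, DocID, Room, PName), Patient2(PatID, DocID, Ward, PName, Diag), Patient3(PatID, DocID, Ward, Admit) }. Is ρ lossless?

Chase test. Columns are PatID, DocID, Room, Ward, Admit, PName, Diag; row i has aⱼ where attribute j ∈ Patienti, else bᵢⱼ.
Initial tableau (one row per fragment):
  row 1: a1 a2 a3 b14 b15 a6 b17
  row 2: a1 a2 b23 a4 b25 a6 a7
  row 3: a1 a2 b33 a4 a5 b36 b37
Rows 1 and 2 agree on DocID; apply DocID→PName, Diag and equate their PName, Diag entries.
Rows 1 and 3 agree on DocID; apply DocID→PName, Diag and equate their PName, Diag entries.
No row becomes fully distinguished — the join is lossy.

No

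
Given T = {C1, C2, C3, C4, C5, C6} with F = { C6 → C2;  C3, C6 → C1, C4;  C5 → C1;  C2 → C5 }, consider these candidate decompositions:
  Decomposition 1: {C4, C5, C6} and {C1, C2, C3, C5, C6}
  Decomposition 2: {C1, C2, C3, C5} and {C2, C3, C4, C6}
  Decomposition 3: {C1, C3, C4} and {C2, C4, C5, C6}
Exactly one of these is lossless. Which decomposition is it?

Decomposition 2

Decomposition 1: common = {C5, C6}, closure = {C1, C2, C5, C6} → lossy.
Decomposition 2: common = {C2, C3}, closure = {C1, C2, C3, C5} → lossless.
Decomposition 3: common = {C4}, closure = {C4} → lossy.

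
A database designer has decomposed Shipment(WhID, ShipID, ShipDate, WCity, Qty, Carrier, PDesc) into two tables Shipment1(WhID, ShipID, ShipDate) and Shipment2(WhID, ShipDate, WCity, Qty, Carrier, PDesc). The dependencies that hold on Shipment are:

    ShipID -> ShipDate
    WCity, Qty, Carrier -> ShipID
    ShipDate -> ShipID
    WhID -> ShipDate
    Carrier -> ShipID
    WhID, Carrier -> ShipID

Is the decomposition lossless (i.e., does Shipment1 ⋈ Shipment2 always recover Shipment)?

Common attributes: Shipment1 ∩ Shipment2 = {WhID, ShipDate}.
Closure of {WhID, ShipDate}: ShipDate → ShipID applies, adding ShipID. So (WhID, ShipDate)⁺ = {WhID, ShipID, ShipDate}.
This closure contains every attribute of Shipment1, so Shipment1 ∩ Shipment2 → Shipment1. The join is lossless.

Yes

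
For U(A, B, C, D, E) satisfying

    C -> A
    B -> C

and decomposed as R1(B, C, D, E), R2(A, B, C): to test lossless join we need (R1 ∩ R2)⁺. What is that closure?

R1 ∩ R2 = {B, C}.
C → A applies, adding A
Closure: {A, B, C}.

A, B, C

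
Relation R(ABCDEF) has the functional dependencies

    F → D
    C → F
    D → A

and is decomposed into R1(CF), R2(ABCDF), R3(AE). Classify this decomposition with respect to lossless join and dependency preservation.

Lossless test (chase): Rows 1 and 2 agree on F; apply F→D and equate their D entries. Rows 1 and 2 agree on D; apply D→A and equate their A entries. No row becomes fully distinguished — the join is lossy.
Dependency preservation: every FD's attributes lie within a single fragment, so each can be enforced locally — preserved.

lossy but dependency-preserving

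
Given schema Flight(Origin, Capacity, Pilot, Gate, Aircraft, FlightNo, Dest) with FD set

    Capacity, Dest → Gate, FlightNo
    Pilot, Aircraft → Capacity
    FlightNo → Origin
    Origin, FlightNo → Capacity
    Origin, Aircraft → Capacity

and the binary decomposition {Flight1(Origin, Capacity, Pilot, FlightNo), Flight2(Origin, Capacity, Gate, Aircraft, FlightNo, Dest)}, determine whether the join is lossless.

No

Common attributes: Flight1 ∩ Flight2 = {Origin, Capacity, FlightNo}.
No dependency enlarges {Origin, Capacity, FlightNo}, so (Origin, Capacity, FlightNo)⁺ = {Origin, Capacity, FlightNo}.
The closure contains neither all of Flight1 = {Origin, Capacity, Pilot, FlightNo} nor all of Flight2 = {Origin, Capacity, Gate, Aircraft, FlightNo, Dest}, so the common attributes are not a superkey of either fragment. The join is lossy.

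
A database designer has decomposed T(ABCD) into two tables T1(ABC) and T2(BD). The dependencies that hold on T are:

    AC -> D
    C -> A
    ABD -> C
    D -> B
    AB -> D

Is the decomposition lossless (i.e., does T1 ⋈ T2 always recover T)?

No

Common attributes: T1 ∩ T2 = {B}.
No dependency enlarges {B}, so (B)⁺ = {B}.
The closure contains neither all of T1 = {ABC} nor all of T2 = {BD}, so the common attributes are not a superkey of either fragment. The join is lossy.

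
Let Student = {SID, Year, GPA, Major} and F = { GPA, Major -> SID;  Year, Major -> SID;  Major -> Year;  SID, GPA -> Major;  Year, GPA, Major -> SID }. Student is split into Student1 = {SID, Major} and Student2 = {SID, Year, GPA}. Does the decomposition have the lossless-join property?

Common attributes: Student1 ∩ Student2 = {SID}.
No dependency enlarges {SID}, so (SID)⁺ = {SID}.
The closure contains neither all of Student1 = {SID, Major} nor all of Student2 = {SID, Year, GPA}, so the common attributes are not a superkey of either fragment. The join is lossy.

No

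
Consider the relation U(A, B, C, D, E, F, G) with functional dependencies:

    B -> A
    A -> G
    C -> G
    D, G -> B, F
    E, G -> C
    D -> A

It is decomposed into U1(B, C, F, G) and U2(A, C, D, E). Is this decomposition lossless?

No

Common attributes: U1 ∩ U2 = {C}.
Closure of {C}: C → G applies, adding G. So (C)⁺ = {C, G}.
The closure contains neither all of U1 = {B, C, F, G} nor all of U2 = {A, C, D, E}, so the common attributes are not a superkey of either fragment. The join is lossy.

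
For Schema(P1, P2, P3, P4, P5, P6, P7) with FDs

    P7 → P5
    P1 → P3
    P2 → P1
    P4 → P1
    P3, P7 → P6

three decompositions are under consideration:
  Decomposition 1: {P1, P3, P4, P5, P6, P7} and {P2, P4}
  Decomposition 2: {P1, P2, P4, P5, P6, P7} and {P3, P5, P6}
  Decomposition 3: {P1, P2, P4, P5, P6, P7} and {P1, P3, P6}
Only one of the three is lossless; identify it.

Decomposition 1: common = {P4}, closure = {P1, P3, P4} → lossy.
Decomposition 2: common = {P5, P6}, closure = {P5, P6} → lossy.
Decomposition 3: common = {P1, P6}, closure = {P1, P3, P6} → lossless.

Decomposition 3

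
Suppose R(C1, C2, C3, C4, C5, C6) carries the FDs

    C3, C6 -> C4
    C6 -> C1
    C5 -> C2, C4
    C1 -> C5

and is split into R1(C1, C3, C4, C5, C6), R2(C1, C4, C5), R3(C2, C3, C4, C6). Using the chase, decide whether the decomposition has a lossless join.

Yes

Chase test. Columns are C1, C2, C3, C4, C5, C6; row i has aⱼ where attribute j ∈ Ri, else bᵢⱼ.
Initial tableau (one row per fragment):
  row 1: a1 b12 a3 a4 a5 a6
  row 2: a1 b22 b23 a4 a5 b26
  row 3: b31 a2 a3 a4 b35 a6
Rows 1 and 3 agree on C6; apply C6→C1 and equate their C1 entries.
Rows 1 and 2 agree on C5; apply C5→C2, C4 and equate their C2, C4 entries.
Rows 1 and 3 agree on C1; apply C1→C5 and equate their C5 entries.
Rows 1 and 3 agree on C5; apply C5→C2, C4 and equate their C2, C4 entries.
Row 1 is now all distinguished symbols — the join is lossless.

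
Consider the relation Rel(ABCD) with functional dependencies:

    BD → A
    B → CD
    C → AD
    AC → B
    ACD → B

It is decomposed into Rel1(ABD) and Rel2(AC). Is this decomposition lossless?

No

Common attributes: Rel1 ∩ Rel2 = {A}.
No dependency enlarges {A}, so (A)⁺ = {A}.
The closure contains neither all of Rel1 = {ABD} nor all of Rel2 = {AC}, so the common attributes are not a superkey of either fragment. The join is lossy.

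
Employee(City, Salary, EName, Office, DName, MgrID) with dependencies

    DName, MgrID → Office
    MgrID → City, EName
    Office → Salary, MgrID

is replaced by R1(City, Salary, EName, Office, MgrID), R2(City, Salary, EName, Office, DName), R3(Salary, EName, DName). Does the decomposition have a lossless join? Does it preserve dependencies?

lossless but not dependency-preserving

Lossless test (chase): Rows 1 and 2 agree on Office; apply Office→Salary, MgrID and equate their Salary, MgrID entries. Row 2 is now all distinguished symbols — the join is lossless.
Dependency preservation: the restricted closure of {DName, MgrID} across the fragments never reaches {Office}, so DName, MgrID → Office cannot be enforced without a join — not preserved.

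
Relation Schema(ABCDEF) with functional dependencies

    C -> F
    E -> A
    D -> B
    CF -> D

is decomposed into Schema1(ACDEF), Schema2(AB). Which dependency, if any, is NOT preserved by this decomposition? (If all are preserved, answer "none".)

Check D → B: no single fragment contains all of {BD}, and the restricted closure of {D} across the fragments never reaches {B}.
C → F is preserved.
E → A is preserved.
CF → D is preserved.

D -> B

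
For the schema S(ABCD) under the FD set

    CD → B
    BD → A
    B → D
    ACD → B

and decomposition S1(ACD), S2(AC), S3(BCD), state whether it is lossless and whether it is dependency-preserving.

Lossless test (chase): Rows 1 and 3 agree on CD; apply CD→B and equate their B entries. Rows 1 and 3 agree on BD; apply BD→A and equate their A entries. Row 1 is now all distinguished symbols — the join is lossless.
Dependency preservation: the restricted closure of {BD} across the fragments never reaches {A}, so BD → A cannot be enforced without a join — not preserved.

lossless but not dependency-preserving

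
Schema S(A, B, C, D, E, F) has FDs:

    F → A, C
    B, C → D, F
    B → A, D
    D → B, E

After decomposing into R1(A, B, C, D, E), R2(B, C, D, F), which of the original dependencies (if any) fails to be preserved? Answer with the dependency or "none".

F → A, C

Check F → A, C: no single fragment contains all of {A, C, F}, and the restricted closure of {F} across the fragments never reaches {A, C}.
B, C → D, F is preserved.
B → A, D is preserved.
D → B, E is preserved.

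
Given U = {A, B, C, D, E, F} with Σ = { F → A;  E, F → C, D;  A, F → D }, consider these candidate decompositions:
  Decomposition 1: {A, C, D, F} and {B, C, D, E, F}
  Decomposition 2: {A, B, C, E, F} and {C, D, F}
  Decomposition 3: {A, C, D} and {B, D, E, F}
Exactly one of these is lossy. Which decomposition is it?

Decomposition 1: common = {C, D, F}, closure = {A, C, D, F} → lossless.
Decomposition 2: common = {C, F}, closure = {A, C, D, F} → lossless.
Decomposition 3: common = {D}, closure = {D} → lossy.

Decomposition 3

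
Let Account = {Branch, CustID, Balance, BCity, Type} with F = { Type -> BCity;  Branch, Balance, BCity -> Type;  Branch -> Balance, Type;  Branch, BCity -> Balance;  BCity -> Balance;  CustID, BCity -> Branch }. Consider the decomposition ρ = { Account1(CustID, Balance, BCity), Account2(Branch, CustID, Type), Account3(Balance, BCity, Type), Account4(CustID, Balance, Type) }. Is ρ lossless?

Yes

Chase test. Columns are Branch, CustID, Balance, BCity, Type; row i has aⱼ where attribute j ∈ Accounti, else bᵢⱼ.
Initial tableau (one row per fragment):
  row 1: b11 a2 a3 a4 b15
  row 2: a1 a2 b23 b24 a5
  row 3: b31 b32 a3 a4 a5
  row 4: b41 a2 a3 b44 a5
Rows 2 and 3 agree on Type; apply Type→BCity and equate their BCity entries.
Rows 2 and 4 agree on Type; apply Type→BCity and equate their BCity entries.
Rows 1 and 2 agree on BCity; apply BCity→Balance and equate their Balance entries.
Rows 1 and 2 agree on CustID, BCity; apply CustID, BCity→Branch and equate their Branch entries.
Rows 1 and 4 agree on CustID, BCity; apply CustID, BCity→Branch and equate their Branch entries.
Rows 1 and 2 agree on Branch, Balance, BCity; apply Branch, Balance, BCity→Type and equate their Type entries.
Row 1 is now all distinguished symbols — the join is lossless.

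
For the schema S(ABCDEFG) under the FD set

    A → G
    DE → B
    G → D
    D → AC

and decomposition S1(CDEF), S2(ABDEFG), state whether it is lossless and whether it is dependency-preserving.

Lossless test: (DEF)⁺ = {ABCDEFG}, which contains all of one fragment — lossless.
Dependency preservation: D → AC is not contained in any single fragment, but the restricted closure of its left-hand side across the fragments still reaches the right-hand side; the remaining FDs each lie inside some fragment. All dependencies are preserved.

lossless and dependency-preserving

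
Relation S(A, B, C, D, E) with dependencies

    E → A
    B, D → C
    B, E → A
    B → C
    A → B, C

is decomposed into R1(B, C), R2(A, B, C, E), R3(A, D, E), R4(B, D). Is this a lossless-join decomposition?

Yes

Chase test. Columns are A, B, C, D, E; row i has aⱼ where attribute j ∈ Ri, else bᵢⱼ.
Initial tableau (one row per fragment):
  row 1: b11 a2 a3 b14 b15
  row 2: a1 a2 a3 b24 a5
  row 3: a1 b32 b33 a4 a5
  row 4: b41 a2 b43 a4 b45
Rows 1 and 4 agree on B; apply B→C and equate their C entries.
Rows 2 and 3 agree on A; apply A→B, C and equate their B, C entries.
Row 3 is now all distinguished symbols — the join is lossless.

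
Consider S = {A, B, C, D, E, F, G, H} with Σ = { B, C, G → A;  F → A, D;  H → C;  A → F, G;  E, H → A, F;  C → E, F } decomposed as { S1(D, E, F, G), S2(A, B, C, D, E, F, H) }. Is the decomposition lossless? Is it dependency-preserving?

Lossless test: (D, E, F)⁺ = {A, D, E, F, G}, which contains all of one fragment — lossless.
Dependency preservation: B, C, G → A; A → F, G are not contained in any single fragment, but the restricted closure of each left-hand side across the fragments still reaches the right-hand side; the remaining FDs each lie inside some fragment. All dependencies are preserved.

lossless and dependency-preserving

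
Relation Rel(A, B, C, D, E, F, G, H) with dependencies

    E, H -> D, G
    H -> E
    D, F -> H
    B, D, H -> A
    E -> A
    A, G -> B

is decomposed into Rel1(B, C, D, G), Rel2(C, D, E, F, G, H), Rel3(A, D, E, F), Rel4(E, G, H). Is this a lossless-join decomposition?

No

Chase test. Columns are A, B, C, D, E, F, G, H; row i has aⱼ where attribute j ∈ Reli, else bᵢⱼ.
Initial tableau (one row per fragment):
  row 1: b11 a2 a3 a4 b15 b16 a7 b18
  row 2: b21 b22 a3 a4 a5 a6 a7 a8
  row 3: a1 b32 b33 a4 a5 a6 b37 b38
  row 4: b41 b42 b43 b44 a5 b46 a7 a8
Rows 2 and 4 agree on E, H; apply E, H→D, G and equate their D, G entries.
Rows 2 and 3 agree on D, F; apply D, F→H and equate their H entries.
Rows 2 and 3 agree on E; apply E→A and equate their A entries.
Rows 2 and 4 agree on E; apply E→A and equate their A entries.
Rows 2 and 4 agree on A, G; apply A, G→B and equate their B entries.
Rows 2 and 3 agree on E, H; apply E, H→D, G and equate their D, G entries.
Rows 2 and 3 agree on A, G; apply A, G→B and equate their B entries.
No row becomes fully distinguished — the join is lossy.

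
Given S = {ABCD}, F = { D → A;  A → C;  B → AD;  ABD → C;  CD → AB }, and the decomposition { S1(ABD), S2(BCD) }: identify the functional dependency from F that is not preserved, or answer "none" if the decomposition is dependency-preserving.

A → C

Check A → C: no single fragment contains all of {AC}, and the restricted closure of {A} across the fragments never reaches {C}.
D → A is preserved.
B → AD is preserved.
ABD → C is preserved.
CD → AB is preserved.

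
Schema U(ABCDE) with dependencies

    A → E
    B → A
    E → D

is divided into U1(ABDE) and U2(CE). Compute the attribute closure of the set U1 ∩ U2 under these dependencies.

U1 ∩ U2 = {E}.
E → D applies, adding D
Closure: {DE}.

DE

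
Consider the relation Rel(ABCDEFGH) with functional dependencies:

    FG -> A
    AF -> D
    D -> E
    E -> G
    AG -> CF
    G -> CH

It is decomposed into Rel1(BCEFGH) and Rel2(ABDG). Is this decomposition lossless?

No

Common attributes: Rel1 ∩ Rel2 = {BG}.
Closure of {BG}: G → CH applies, adding CH. So (BG)⁺ = {BCGH}.
The closure contains neither all of Rel1 = {BCEFGH} nor all of Rel2 = {ABDG}, so the common attributes are not a superkey of either fragment. The join is lossy.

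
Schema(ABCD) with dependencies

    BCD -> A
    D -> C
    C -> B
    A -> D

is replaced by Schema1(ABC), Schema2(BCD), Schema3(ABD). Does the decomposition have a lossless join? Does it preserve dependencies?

lossless and dependency-preserving

Lossless test (chase): Rows 2 and 3 agree on D; apply D→C and equate their C entries. Rows 1 and 3 agree on A; apply A→D and equate their D entries. Rows 1 and 2 agree on BCD; apply BCD→A and equate their A entries. Row 1 is now all distinguished symbols — the join is lossless.
Dependency preservation: BCD → A is not contained in any single fragment, but the restricted closure of its left-hand side across the fragments still reaches the right-hand side; the remaining FDs each lie inside some fragment. All dependencies are preserved.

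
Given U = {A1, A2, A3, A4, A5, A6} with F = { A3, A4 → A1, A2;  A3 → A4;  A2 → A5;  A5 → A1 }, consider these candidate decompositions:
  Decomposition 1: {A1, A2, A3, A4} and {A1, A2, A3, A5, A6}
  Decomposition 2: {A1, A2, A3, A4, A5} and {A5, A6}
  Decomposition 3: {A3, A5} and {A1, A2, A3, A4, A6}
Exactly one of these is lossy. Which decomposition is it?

Decomposition 1: common = {A1, A2, A3}, closure = {A1, A2, A3, A4, A5} → lossless.
Decomposition 2: common = {A5}, closure = {A1, A5} → lossy.
Decomposition 3: common = {A3}, closure = {A1, A2, A3, A4, A5} → lossless.

Decomposition 2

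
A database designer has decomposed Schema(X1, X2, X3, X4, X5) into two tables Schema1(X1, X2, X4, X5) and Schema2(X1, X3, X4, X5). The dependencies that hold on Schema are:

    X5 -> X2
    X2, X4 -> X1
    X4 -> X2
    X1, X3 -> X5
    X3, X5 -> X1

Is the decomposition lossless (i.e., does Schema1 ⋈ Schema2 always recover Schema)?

Yes

Common attributes: Schema1 ∩ Schema2 = {X1, X4, X5}.
Closure of {X1, X4, X5}: X5 → X2 applies, adding X2. So (X1, X4, X5)⁺ = {X1, X2, X4, X5}.
This closure contains every attribute of Schema1, so Schema1 ∩ Schema2 → Schema1. The join is lossless.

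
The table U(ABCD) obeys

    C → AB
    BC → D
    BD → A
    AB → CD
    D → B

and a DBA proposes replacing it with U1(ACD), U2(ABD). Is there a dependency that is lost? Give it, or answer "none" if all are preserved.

none

C → AB: restricted closure across fragments reaches AB.
BC → D: restricted closure across fragments reaches D.
BD → A lies within U2.
AB → CD: restricted closure across fragments reaches CD.
D → B lies within U2.
Every dependency is enforceable on the fragments, so the decomposition is dependency-preserving.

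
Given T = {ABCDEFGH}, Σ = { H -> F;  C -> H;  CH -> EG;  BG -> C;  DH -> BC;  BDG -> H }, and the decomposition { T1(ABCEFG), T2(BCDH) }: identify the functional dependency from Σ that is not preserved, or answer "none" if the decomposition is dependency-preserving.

Check H → F: no single fragment contains all of {FH}, and the restricted closure of {H} across the fragments never reaches {F}.
C → H is preserved.
CH → EG is preserved.
BG → C is preserved.
DH → BC is preserved.
BDG → H is preserved.

H -> F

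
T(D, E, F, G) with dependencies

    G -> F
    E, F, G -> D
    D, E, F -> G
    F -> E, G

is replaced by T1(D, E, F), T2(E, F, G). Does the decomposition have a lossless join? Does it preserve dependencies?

lossless and dependency-preserving

Lossless test: (E, F)⁺ = {D, E, F, G}, which contains all of one fragment — lossless.
Dependency preservation: E, F, G → D; D, E, F → G are not contained in any single fragment, but the restricted closure of each left-hand side across the fragments still reaches the right-hand side; the remaining FDs each lie inside some fragment. All dependencies are preserved.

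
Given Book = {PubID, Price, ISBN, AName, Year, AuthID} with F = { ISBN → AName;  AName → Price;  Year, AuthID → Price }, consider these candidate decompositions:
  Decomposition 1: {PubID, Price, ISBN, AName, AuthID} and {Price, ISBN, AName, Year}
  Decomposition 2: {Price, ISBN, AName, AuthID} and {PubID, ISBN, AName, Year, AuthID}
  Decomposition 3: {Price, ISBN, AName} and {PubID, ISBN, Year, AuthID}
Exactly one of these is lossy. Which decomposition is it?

Decomposition 1: common = {Price, ISBN, AName}, closure = {Price, ISBN, AName} → lossy.
Decomposition 2: common = {ISBN, AName, AuthID}, closure = {Price, ISBN, AName, AuthID} → lossless.
Decomposition 3: common = {ISBN}, closure = {Price, ISBN, AName} → lossless.

Decomposition 1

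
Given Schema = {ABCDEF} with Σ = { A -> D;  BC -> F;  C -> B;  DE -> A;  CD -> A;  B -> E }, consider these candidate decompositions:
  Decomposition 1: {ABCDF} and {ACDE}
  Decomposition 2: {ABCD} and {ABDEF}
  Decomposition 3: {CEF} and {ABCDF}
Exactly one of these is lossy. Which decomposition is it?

Decomposition 2

Decomposition 1: common = {ACD}, closure = {ABCDEF} → lossless.
Decomposition 2: common = {ABD}, closure = {ABDE} → lossy.
Decomposition 3: common = {CF}, closure = {BCEF} → lossless.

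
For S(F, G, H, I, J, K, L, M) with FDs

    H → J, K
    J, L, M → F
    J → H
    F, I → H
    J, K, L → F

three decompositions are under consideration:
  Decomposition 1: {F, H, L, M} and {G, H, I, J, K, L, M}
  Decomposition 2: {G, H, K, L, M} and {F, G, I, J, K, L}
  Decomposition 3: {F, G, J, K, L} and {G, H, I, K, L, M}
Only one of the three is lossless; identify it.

Decomposition 1

Decomposition 1: common = {H, L, M}, closure = {F, H, J, K, L, M} → lossless.
Decomposition 2: common = {G, K, L}, closure = {G, K, L} → lossy.
Decomposition 3: common = {G, K, L}, closure = {G, K, L} → lossy.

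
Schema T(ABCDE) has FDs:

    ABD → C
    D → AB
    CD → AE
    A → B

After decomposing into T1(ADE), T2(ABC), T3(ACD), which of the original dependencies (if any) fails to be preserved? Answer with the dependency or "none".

ABD → C: restricted closure across fragments reaches C.
D → AB: restricted closure across fragments reaches AB.
CD → AE: restricted closure across fragments reaches AE.
A → B lies within T2.
Every dependency is enforceable on the fragments, so the decomposition is dependency-preserving.

none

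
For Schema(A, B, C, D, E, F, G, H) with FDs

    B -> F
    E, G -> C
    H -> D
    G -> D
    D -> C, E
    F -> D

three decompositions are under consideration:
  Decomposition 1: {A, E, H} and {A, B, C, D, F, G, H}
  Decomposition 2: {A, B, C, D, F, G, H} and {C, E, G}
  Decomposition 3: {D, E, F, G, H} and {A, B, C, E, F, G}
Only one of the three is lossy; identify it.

Decomposition 3

Decomposition 1: common = {A, H}, closure = {A, C, D, E, H} → lossless.
Decomposition 2: common = {C, G}, closure = {C, D, E, G} → lossless.
Decomposition 3: common = {E, F, G}, closure = {C, D, E, F, G} → lossy.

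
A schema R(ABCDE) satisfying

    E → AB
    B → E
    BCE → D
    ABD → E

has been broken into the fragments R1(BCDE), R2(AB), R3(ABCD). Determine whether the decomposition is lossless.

Chase test. Columns are ABCDE; row i has aⱼ where attribute j ∈ Ri, else bᵢⱼ.
Initial tableau (one row per fragment):
  row 1: b11 a2 a3 a4 a5
  row 2: a1 a2 b23 b24 b25
  row 3: a1 a2 a3 a4 b35
Rows 1 and 2 agree on B; apply B→E and equate their E entries.
Rows 1 and 3 agree on B; apply B→E and equate their E entries.
Rows 1 and 2 agree on E; apply E→AB and equate their AB entries.
Row 1 is now all distinguished symbols — the join is lossless.

Yes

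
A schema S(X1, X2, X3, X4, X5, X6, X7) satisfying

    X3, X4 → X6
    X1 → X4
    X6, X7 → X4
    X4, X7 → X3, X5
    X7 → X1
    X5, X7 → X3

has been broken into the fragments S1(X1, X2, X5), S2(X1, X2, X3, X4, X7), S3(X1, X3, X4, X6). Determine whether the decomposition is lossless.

Chase test. Columns are X1, X2, X3, X4, X5, X6, X7; row i has aⱼ where attribute j ∈ Si, else bᵢⱼ.
Initial tableau (one row per fragment):
  row 1: a1 a2 b13 b14 a5 b16 b17
  row 2: a1 a2 a3 a4 b25 b26 a7
  row 3: a1 b32 a3 a4 b35 a6 b37
Rows 2 and 3 agree on X3, X4; apply X3, X4→X6 and equate their X6 entries.
Rows 1 and 2 agree on X1; apply X1→X4 and equate their X4 entries.
No row becomes fully distinguished — the join is lossy.

No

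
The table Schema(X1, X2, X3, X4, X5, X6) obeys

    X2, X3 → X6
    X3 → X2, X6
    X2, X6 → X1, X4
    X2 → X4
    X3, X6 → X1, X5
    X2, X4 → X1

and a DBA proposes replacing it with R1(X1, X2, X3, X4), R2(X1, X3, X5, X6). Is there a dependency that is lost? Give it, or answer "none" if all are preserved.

none

X2, X3 → X6: restricted closure across fragments reaches X6.
X3 → X2, X6: restricted closure across fragments reaches X2, X6.
X2, X6 → X1, X4: restricted closure across fragments reaches X1, X4.
X2 → X4 lies within R1.
X3, X6 → X1, X5 lies within R2.
X2, X4 → X1 lies within R1.
Every dependency is enforceable on the fragments, so the decomposition is dependency-preserving.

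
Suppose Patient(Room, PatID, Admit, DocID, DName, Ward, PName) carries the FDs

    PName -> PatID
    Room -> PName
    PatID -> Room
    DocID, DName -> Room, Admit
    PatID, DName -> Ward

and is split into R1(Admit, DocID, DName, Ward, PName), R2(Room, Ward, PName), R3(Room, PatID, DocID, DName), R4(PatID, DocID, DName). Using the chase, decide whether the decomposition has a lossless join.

Chase test. Columns are Room, PatID, Admit, DocID, DName, Ward, PName; row i has aⱼ where attribute j ∈ Ri, else bᵢⱼ.
Initial tableau (one row per fragment):
  row 1: b11 b12 a3 a4 a5 a6 a7
  row 2: a1 b22 b23 b24 b25 a6 a7
  row 3: a1 a2 b33 a4 a5 b36 b37
  row 4: b41 a2 b43 a4 a5 b46 b47
Rows 1 and 2 agree on PName; apply PName→PatID and equate their PatID entries.
Rows 2 and 3 agree on Room; apply Room→PName and equate their PName entries.
Rows 1 and 2 agree on PatID; apply PatID→Room and equate their Room entries.
Rows 3 and 4 agree on PatID; apply PatID→Room and equate their Room entries.
Rows 1 and 3 agree on DocID, DName; apply DocID, DName→Room, Admit and equate their Room, Admit entries.
Rows 1 and 4 agree on DocID, DName; apply DocID, DName→Room, Admit and equate their Room, Admit entries.
Rows 3 and 4 agree on PatID, DName; apply PatID, DName→Ward and equate their Ward entries.
Rows 1 and 3 agree on PName; apply PName→PatID and equate their PatID entries.
Rows 1 and 4 agree on Room; apply Room→PName and equate their PName entries.
Rows 1 and 3 agree on PatID, DName; apply PatID, DName→Ward and equate their Ward entries.
Row 1 is now all distinguished symbols — the join is lossless.

Yes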